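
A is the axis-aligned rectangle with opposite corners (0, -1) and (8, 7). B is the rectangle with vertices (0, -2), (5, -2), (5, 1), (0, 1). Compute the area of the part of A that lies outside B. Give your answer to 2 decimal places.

|A∩B|: x∈[0,5], y∈[-1,1] → 5·2 = 10.
|A| = 64.
|A ∖ B| = |A| − |A∩B| = 64 − 10 = 54.00.

54.00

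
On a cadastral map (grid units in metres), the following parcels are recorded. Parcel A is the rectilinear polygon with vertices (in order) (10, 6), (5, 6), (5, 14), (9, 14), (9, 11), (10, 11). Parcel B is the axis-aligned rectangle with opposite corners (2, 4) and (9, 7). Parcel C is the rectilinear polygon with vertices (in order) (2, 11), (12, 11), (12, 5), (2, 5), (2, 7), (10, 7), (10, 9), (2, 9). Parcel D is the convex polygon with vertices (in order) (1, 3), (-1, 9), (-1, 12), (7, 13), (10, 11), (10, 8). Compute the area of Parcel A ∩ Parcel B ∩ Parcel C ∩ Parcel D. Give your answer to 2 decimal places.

The intersection is the polygon with vertices (8.2,7), (6.4,6), (5,6), (5,7).
By the shoelace formula its area is 2.30.

2.30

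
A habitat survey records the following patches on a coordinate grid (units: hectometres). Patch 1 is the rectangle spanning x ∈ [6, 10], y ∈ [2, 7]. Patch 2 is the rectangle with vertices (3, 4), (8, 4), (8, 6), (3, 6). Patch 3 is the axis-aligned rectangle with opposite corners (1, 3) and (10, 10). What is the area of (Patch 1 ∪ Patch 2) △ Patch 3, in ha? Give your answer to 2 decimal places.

45.00

|Patch 1 ∪ Patch 2| = 26.
|(Patch 1 ∪ Patch 2) ∩ Patch 3| = 22.
|(Patch 1 ∪ Patch 2) △ Patch 3| = 26 + 63 − 44 = 45.00.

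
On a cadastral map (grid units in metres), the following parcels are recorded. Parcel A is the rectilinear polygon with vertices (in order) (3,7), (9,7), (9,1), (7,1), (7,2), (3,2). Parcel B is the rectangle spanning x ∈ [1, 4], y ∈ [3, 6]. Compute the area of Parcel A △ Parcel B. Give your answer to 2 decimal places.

35.00

|Parcel A| = 32, |Parcel B| = 9, |Parcel A∩Parcel B| = 3.
|Parcel A △ Parcel B| = |Parcel A| + |Parcel B| − 2·|Parcel A∩Parcel B| = 32 + 9 − 6 = 35.00.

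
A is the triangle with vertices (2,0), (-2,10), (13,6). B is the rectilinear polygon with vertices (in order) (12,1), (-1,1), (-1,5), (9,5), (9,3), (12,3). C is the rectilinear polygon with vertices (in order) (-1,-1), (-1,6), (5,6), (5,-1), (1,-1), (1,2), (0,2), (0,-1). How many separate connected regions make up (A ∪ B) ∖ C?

2

(A ∪ B) ∖ C splits into 2 disjoint pieces (area 1, area 57.1636).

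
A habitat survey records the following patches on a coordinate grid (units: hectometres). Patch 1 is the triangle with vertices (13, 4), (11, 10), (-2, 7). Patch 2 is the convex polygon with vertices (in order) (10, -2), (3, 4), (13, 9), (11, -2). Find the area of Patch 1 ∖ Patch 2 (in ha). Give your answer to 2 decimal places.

|Patch 1| = 42, |Patch 1∩Patch 2| = 13.5633.
|Patch 1 ∖ Patch 2| = |Patch 1| − |Patch 1∩Patch 2| = 42 − 13.5633 = 28.44.

28.44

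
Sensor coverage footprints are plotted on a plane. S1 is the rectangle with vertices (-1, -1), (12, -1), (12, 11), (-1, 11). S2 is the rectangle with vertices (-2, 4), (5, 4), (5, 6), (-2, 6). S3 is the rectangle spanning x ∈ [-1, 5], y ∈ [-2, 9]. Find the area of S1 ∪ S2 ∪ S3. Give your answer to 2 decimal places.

164.00

By inclusion–exclusion:
Individual areas: |S1| = 156, |S2| = 14, |S3| = 66.
|S1∩S2|: x∈[-1,5], y∈[4,6] → 6·2 = 12.
|S1∩S3|: x∈[-1,5], y∈[-1,9] → 6·10 = 60.
|S2∩S3|: x∈[-1,5], y∈[4,6] → 6·2 = 12.
|S1∩S2∩S3| = 12.
|S1 ∪ S2 ∪ S3| = 236 − 84 + 12 = 164.00.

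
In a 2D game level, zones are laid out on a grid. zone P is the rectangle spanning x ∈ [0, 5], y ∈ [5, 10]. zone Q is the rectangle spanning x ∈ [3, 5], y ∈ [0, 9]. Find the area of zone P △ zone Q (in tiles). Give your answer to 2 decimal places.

27.00

|zone P∩zone Q|: x∈[3,5], y∈[5,9] → 2·4 = 8.
|zone P △ zone Q| = |zone P| + |zone Q| − 2·|zone P∩zone Q| = 25 + 18 − 16 = 27.00.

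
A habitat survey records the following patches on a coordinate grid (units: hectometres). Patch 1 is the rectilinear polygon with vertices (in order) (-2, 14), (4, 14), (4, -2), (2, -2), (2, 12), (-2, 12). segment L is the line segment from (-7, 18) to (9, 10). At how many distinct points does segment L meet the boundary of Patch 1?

The segment meets the boundary at (4,12.5), (1,14).

2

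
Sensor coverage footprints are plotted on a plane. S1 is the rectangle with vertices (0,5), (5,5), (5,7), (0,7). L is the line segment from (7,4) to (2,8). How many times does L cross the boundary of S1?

2

The segment meets the boundary at (3.25,7), (5,5.6).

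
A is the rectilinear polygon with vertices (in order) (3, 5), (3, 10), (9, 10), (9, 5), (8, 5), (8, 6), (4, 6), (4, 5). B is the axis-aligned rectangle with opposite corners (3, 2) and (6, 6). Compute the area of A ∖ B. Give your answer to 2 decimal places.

|A| = 26, |A∩B| = 1.
|A ∖ B| = |A| − |A∩B| = 26 − 1 = 25.00.

25.00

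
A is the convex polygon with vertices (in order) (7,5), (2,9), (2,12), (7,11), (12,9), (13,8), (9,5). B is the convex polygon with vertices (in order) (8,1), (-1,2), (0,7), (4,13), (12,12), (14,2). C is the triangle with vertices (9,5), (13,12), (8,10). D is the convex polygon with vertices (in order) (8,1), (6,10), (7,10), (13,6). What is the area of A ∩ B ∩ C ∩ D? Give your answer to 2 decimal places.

The intersection is the polygon with vertices (9,5), (8.154,9.231), (10.517,7.655).
By the shoelace formula its area is 4.33.

4.33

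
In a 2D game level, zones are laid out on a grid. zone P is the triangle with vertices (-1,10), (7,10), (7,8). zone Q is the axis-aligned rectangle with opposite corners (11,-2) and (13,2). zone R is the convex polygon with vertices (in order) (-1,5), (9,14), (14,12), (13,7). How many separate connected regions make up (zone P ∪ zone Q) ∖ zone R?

2

(zone P ∪ zone Q) ∖ zone R splits into 2 disjoint pieces (area 3.0193, area 8).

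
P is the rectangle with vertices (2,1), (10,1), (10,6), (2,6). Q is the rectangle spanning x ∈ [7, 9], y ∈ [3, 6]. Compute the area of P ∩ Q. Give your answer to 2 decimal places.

|P∩Q|: x∈[7,9], y∈[3,6] → 2·3 = 6.

6.00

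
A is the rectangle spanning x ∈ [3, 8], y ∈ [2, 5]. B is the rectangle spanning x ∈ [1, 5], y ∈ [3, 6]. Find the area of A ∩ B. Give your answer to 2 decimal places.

|A∩B|: x∈[3,5], y∈[3,5] → 2·2 = 4.

4.00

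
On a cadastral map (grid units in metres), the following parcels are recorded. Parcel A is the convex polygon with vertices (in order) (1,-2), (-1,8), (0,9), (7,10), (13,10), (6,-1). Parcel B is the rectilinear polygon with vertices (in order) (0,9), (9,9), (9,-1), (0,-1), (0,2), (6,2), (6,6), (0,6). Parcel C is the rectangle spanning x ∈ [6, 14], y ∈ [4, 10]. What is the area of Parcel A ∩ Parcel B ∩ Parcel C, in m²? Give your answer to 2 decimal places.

15.00

The intersection is the polygon with vertices (6,6), (6,9), (9,9), (9,4), (6,4).
By the shoelace formula its area is 15.00.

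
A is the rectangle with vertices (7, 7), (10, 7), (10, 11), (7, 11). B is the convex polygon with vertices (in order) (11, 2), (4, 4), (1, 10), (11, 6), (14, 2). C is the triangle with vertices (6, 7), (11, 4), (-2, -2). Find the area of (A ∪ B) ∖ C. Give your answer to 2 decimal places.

39.89

|A ∪ B| = 55.55.
|(A ∪ B) ∩ C| = 15.6635.
|(A ∪ B) ∖ C| = 55.55 − 15.6635 = 39.89.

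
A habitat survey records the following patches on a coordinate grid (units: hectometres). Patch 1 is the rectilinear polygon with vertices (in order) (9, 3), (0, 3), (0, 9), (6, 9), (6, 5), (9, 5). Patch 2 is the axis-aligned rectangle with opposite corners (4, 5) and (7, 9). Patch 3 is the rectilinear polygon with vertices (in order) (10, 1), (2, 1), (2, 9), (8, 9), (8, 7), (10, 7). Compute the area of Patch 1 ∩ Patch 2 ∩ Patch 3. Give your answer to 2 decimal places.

8.00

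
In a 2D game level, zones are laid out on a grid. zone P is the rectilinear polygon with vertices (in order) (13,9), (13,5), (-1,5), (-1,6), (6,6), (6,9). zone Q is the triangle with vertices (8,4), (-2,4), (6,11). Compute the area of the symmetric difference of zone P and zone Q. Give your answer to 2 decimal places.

48.29

|zone P| = 35, |zone Q| = 35, |zone P∩zone Q| = 10.8571.
|zone P △ zone Q| = |zone P| + |zone Q| − 2·|zone P∩zone Q| = 35 + 35 − 21.7143 = 48.29.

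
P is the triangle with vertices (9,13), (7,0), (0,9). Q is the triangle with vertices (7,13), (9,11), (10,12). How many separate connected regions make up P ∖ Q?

2

P ∖ Q splits into 2 disjoint pieces (area 0.2532, area 53.3821).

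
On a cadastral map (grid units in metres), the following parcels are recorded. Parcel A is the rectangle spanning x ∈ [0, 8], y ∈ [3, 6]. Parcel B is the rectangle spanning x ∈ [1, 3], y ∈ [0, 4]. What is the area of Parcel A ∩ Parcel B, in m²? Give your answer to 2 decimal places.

2.00

|Parcel A∩Parcel B|: x∈[1,3], y∈[3,4] → 2·1 = 2.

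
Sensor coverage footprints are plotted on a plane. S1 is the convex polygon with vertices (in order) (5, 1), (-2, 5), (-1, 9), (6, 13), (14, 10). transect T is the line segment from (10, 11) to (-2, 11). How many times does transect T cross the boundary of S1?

The segment meets the boundary at (2.5,11).

1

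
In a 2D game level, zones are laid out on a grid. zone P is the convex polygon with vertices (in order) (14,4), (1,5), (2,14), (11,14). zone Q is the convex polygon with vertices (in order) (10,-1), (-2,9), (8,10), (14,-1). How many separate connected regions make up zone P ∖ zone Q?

zone P ∖ zone Q splits into 2 disjoint pieces (area 61.872, area 1.3729).

2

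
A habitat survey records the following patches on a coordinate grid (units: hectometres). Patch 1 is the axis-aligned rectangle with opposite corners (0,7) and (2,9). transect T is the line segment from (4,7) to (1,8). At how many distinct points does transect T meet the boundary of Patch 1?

The segment meets the boundary at (2,7.667).

1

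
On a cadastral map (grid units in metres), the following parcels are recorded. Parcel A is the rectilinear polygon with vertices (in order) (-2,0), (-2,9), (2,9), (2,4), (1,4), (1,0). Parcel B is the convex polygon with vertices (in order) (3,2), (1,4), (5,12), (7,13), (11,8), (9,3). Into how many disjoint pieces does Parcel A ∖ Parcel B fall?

Parcel A ∖ Parcel B is a single connected region.

1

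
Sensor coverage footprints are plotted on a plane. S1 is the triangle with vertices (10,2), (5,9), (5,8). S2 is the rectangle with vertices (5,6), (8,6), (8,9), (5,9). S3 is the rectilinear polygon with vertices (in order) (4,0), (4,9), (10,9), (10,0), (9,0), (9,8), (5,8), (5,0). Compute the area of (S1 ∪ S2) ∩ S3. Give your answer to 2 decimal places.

|S1 ∪ S2| = 9.9524.
|(S1 ∪ S2) ∩ S3| = 3.10.

3.10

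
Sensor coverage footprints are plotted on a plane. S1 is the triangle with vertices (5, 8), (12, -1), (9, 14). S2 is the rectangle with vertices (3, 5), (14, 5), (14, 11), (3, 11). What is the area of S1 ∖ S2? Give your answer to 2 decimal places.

|S1| = 39, |S1∩S2| = 24.7.
|S1 ∖ S2| = |S1| − |S1∩S2| = 39 − 24.7 = 14.30.

14.30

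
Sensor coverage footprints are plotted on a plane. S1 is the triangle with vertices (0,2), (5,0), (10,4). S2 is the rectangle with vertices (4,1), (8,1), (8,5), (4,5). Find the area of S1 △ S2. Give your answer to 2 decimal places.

15.85

|S1| = 15, |S2| = 16, |S1∩S2| = 7.575.
|S1 △ S2| = |S1| + |S2| − 2·|S1∩S2| = 15 + 16 − 15.15 = 15.85.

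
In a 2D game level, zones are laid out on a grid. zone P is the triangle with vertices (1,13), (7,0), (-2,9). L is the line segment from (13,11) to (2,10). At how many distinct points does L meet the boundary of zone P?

1

The segment meets the boundary at (2.369,10.034).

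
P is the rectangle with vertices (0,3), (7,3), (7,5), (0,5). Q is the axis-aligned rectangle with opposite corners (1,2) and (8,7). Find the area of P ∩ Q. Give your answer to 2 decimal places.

12.00

|P∩Q|: x∈[1,7], y∈[3,5] → 6·2 = 12.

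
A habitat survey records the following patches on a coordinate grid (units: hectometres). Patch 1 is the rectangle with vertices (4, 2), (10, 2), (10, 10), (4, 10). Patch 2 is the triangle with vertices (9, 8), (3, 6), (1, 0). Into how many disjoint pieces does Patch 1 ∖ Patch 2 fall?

1

Patch 1 ∖ Patch 2 is a single connected region.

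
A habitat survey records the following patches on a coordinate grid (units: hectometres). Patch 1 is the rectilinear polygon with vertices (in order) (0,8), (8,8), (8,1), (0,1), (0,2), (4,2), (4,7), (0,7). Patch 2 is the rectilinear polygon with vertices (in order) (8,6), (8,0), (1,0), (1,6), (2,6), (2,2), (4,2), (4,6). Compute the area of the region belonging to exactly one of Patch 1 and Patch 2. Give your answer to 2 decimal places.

24.00

|Patch 1| = 36, |Patch 2| = 34, |Patch 1∩Patch 2| = 23.
|Patch 1 △ Patch 2| = |Patch 1| + |Patch 2| − 2·|Patch 1∩Patch 2| = 36 + 34 − 46 = 24.00.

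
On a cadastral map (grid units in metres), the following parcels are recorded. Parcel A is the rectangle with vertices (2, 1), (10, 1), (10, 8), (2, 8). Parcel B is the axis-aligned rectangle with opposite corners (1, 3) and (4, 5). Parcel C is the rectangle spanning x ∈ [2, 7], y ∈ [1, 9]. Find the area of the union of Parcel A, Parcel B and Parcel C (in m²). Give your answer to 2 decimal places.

63.00

By inclusion–exclusion:
Individual areas: |Parcel A| = 56, |Parcel B| = 6, |Parcel C| = 40.
|Parcel A∩Parcel B|: x∈[2,4], y∈[3,5] → 2·2 = 4.
|Parcel A∩Parcel C|: x∈[2,7], y∈[1,8] → 5·7 = 35.
|Parcel B∩Parcel C|: x∈[2,4], y∈[3,5] → 2·2 = 4.
|Parcel A∩Parcel B∩Parcel C| = 4.
|Parcel A ∪ Parcel B ∪ Parcel C| = 102 − 43 + 4 = 63.00.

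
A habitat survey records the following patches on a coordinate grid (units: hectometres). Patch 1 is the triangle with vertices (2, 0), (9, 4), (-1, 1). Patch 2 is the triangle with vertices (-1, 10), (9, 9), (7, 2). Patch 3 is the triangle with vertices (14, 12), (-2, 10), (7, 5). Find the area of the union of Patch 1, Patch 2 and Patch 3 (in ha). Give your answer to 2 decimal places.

69.72

By inclusion–exclusion:
Individual areas: |Patch 1| = 9.5, |Patch 2| = 36, |Patch 3| = 49.
|Patch 1∩Patch 2| = 0.7009.
|Patch 1∩Patch 3| = 0.
|Patch 2∩Patch 3| = 24.075.
|Patch 1∩Patch 2∩Patch 3| = 0.
|Patch 1 ∪ Patch 2 ∪ Patch 3| = 94.5 − 24.7759 + 0 = 69.72.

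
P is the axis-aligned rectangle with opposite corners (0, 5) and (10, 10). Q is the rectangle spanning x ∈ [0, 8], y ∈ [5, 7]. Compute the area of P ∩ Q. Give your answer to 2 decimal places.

|P∩Q|: x∈[0,8], y∈[5,7] → 8·2 = 16.

16.00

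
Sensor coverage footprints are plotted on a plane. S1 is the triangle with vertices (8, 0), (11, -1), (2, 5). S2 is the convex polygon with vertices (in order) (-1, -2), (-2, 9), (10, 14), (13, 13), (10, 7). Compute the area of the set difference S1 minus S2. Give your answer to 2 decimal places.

|S1| = 4.5, |S1∩S2| = 0.7021.
|S1 ∖ S2| = |S1| − |S1∩S2| = 4.5 − 0.7021 = 3.80.

3.80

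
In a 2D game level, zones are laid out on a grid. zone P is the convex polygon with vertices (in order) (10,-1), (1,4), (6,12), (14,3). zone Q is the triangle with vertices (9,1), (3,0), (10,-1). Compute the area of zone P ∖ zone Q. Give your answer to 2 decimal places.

|zone P| = 82.5, |zone P∩zone Q| = 2.1667.
|zone P ∖ zone Q| = |zone P| − |zone P∩zone Q| = 82.5 − 2.1667 = 80.33.

80.33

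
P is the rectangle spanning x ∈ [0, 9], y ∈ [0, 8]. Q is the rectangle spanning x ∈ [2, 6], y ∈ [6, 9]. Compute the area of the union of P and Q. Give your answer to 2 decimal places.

By inclusion–exclusion:
Individual areas: |P| = 72, |Q| = 12.
|P∩Q|: x∈[2,6], y∈[6,8] → 4·2 = 8.
|P ∪ Q| = 84 − 8 = 76.00.

76.00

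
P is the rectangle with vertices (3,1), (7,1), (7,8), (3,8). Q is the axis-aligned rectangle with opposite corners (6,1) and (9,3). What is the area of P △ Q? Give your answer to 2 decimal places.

|P∩Q|: x∈[6,7], y∈[1,3] → 1·2 = 2.
|P △ Q| = |P| + |Q| − 2·|P∩Q| = 28 + 6 − 4 = 30.00.

30.00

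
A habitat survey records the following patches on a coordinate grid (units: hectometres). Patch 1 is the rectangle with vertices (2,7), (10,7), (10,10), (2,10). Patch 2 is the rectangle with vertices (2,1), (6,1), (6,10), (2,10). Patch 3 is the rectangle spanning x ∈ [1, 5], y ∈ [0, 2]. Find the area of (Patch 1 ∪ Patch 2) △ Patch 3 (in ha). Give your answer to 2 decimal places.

|Patch 1 ∪ Patch 2| = 48.
|(Patch 1 ∪ Patch 2) ∩ Patch 3| = 3.
|(Patch 1 ∪ Patch 2) △ Patch 3| = 48 + 8 − 6 = 50.00.

50.00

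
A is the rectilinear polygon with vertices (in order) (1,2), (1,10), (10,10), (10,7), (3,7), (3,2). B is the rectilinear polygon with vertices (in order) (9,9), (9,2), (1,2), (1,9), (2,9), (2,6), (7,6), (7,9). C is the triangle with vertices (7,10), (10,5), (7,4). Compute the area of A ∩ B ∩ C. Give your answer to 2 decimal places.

The intersection is the polygon with vertices (7,9), (7.6,9), (8.8,7), (7,7).
By the shoelace formula its area is 2.40.

2.40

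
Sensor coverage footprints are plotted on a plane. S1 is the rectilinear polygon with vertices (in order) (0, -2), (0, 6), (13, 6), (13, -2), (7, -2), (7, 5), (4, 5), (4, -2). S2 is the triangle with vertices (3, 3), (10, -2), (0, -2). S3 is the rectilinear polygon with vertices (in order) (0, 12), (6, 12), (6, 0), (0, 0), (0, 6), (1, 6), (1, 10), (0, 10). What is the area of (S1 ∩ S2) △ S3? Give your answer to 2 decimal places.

72.67

|S1 ∩ S2| = 15.3571.
|(S1 ∩ S2) ∩ S3| = 5.3429.
|(S1 ∩ S2) △ S3| = 15.3571 + 68 − 10.6857 = 72.67.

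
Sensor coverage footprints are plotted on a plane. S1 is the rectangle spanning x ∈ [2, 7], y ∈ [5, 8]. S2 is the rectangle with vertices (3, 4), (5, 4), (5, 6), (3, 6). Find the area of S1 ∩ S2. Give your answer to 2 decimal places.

|S1∩S2|: x∈[3,5], y∈[5,6] → 2·1 = 2.

2.00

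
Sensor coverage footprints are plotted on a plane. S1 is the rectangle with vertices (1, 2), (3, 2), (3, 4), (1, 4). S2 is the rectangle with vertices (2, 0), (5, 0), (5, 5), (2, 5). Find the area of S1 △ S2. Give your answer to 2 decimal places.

|S1∩S2|: x∈[2,3], y∈[2,4] → 1·2 = 2.
|S1 △ S2| = |S1| + |S2| − 2·|S1∩S2| = 4 + 15 − 4 = 15.00.

15.00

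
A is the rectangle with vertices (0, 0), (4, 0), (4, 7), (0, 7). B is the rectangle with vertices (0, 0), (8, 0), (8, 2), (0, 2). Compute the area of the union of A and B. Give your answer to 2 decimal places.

By inclusion–exclusion:
Individual areas: |A| = 28, |B| = 16.
|A∩B|: x∈[0,4], y∈[0,2] → 4·2 = 8.
|A ∪ B| = 44 − 8 = 36.00.

36.00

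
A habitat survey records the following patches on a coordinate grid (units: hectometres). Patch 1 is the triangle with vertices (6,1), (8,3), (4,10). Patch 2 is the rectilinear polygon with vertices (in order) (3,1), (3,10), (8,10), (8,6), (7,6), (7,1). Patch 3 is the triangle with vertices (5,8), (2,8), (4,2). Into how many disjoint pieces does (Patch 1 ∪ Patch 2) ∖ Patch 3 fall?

1

(Patch 1 ∪ Patch 2) ∖ Patch 3 is a single connected region.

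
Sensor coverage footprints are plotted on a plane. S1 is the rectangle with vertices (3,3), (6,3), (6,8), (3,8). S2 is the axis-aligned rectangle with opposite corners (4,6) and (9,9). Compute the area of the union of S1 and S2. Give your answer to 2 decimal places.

By inclusion–exclusion:
Individual areas: |S1| = 15, |S2| = 15.
|S1∩S2|: x∈[4,6], y∈[6,8] → 2·2 = 4.
|S1 ∪ S2| = 30 − 4 = 26.00.

26.00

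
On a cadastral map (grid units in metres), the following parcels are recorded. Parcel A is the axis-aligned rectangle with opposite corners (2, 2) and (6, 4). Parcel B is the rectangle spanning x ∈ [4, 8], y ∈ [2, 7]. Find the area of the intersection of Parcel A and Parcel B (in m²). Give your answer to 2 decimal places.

|Parcel A∩Parcel B|: x∈[4,6], y∈[2,4] → 2·2 = 4.

4.00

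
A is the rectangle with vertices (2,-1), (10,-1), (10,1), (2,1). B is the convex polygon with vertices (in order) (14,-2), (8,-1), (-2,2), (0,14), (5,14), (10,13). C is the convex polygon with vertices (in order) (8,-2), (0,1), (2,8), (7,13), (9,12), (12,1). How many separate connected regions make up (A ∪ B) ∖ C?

(A ∪ B) ∖ C splits into 2 disjoint pieces (area 2.0833, area 73.6244).

2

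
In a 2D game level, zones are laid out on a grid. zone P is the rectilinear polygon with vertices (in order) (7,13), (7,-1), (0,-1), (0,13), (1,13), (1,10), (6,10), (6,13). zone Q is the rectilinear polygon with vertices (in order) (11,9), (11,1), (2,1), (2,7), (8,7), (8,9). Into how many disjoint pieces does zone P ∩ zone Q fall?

zone P ∩ zone Q is a single connected region.

1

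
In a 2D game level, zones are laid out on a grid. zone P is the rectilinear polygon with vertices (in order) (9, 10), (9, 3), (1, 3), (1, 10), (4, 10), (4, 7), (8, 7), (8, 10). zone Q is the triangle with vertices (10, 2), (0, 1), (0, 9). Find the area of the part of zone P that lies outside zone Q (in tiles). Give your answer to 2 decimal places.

23.94

|zone P| = 44, |zone P∩zone Q| = 20.0643.
|zone P ∖ zone Q| = |zone P| − |zone P∩zone Q| = 44 − 20.0643 = 23.94.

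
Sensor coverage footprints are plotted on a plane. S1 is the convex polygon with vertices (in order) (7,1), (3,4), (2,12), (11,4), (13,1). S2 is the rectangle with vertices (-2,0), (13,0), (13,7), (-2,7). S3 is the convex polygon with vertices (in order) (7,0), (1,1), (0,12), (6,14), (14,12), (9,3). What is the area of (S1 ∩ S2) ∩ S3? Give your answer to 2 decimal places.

The region (S1 ∩ S2) ∩ S3 is the polygon with vertices (2.625,7), (7.625,7), (10.033,4.859), (9,3), (7.667,1), (7,1), (3,4).
By the shoelace formula its area is 29.82.

29.82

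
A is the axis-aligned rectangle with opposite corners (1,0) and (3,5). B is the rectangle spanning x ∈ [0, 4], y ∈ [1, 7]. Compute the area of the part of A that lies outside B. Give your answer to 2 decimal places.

2.00

|A∩B|: x∈[1,3], y∈[1,5] → 2·4 = 8.
|A| = 10.
|A ∖ B| = |A| − |A∩B| = 10 − 8 = 2.00.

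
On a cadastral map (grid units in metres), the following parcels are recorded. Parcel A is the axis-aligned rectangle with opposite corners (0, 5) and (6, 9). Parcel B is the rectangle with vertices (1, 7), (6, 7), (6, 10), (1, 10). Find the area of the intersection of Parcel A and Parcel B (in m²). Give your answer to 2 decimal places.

10.00

|Parcel A∩Parcel B|: x∈[1,6], y∈[7,9] → 5·2 = 10.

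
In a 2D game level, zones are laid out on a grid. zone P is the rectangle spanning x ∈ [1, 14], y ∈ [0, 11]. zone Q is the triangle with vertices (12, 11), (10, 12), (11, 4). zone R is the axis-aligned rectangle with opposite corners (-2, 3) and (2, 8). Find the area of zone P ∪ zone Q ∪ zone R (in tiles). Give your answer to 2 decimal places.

158.94

By inclusion–exclusion:
Individual areas: |zone P| = 143, |zone Q| = 7.5, |zone R| = 20.
|zone P∩zone Q| = 6.5625.
|zone P∩zone R|: x∈[1,2], y∈[3,8] → 1·5 = 5.
|zone Q∩zone R| = 0.
|zone P∩zone Q∩zone R| = 0.
|zone P ∪ zone Q ∪ zone R| = 170.5 − 11.5625 + 0 = 158.94.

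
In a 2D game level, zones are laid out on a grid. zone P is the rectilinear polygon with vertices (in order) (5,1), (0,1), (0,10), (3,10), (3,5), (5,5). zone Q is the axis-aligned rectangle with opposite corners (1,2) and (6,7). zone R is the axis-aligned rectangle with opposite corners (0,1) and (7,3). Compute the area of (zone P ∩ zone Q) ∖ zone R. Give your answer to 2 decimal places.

12.00

|zone P ∩ zone Q| = 16.
|(zone P ∩ zone Q) ∩ zone R| = 4.
|(zone P ∩ zone Q) ∖ zone R| = 16 − 4 = 12.00.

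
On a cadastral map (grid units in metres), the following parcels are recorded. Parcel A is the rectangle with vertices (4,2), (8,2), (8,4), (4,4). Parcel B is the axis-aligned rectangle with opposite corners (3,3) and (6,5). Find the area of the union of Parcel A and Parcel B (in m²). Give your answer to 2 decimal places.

By inclusion–exclusion:
Individual areas: |Parcel A| = 8, |Parcel B| = 6.
|Parcel A∩Parcel B|: x∈[4,6], y∈[3,4] → 2·1 = 2.
|Parcel A ∪ Parcel B| = 14 − 2 = 12.00.

12.00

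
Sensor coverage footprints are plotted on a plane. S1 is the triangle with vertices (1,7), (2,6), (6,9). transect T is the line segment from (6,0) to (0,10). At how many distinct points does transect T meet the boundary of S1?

2

The segment meets the boundary at (1.645,7.258), (2.276,6.207).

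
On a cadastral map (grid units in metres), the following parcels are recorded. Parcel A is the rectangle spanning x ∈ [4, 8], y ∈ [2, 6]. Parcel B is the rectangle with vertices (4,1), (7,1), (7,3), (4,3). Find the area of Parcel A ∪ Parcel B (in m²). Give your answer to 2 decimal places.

19.00

By inclusion–exclusion:
Individual areas: |Parcel A| = 16, |Parcel B| = 6.
|Parcel A∩Parcel B|: x∈[4,7], y∈[2,3] → 3·1 = 3.
|Parcel A ∪ Parcel B| = 22 − 3 = 19.00.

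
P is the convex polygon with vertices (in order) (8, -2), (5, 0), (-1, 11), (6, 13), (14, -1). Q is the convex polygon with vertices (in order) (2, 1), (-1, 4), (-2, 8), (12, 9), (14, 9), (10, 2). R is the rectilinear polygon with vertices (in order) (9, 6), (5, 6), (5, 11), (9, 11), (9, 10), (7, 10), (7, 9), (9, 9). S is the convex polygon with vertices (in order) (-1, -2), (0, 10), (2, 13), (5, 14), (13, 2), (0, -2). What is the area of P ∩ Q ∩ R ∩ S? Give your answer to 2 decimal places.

The intersection is the polygon with vertices (9,7.75), (9,6), (5,6), (5,8.5), (8.431,8.745).
By the shoelace formula its area is 10.28.

10.28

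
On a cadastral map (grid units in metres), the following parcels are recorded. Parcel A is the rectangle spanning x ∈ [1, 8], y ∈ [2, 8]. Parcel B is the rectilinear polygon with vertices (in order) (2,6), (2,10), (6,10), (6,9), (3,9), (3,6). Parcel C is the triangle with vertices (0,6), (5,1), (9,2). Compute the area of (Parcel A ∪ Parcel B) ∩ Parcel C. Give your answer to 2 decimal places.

The region (Parcel A ∪ Parcel B) ∩ Parcel C is the polygon with vertices (8,2), (4,2), (1,5), (1,5.556), (8,2.444).
By the shoelace formula its area is 9.50.

9.50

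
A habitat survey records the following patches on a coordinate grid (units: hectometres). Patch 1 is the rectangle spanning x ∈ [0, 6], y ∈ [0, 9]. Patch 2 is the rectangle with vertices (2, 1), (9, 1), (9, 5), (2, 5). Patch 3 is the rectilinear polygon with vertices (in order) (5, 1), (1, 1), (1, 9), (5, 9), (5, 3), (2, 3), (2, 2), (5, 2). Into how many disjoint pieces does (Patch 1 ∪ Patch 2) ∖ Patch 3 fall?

(Patch 1 ∪ Patch 2) ∖ Patch 3 is a single connected region.

1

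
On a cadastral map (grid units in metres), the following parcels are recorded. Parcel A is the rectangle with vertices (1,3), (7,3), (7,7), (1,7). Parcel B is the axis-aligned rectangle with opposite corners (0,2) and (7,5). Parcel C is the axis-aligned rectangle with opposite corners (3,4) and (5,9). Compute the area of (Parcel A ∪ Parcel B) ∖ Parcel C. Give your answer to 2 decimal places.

|Parcel A ∪ Parcel B| = 33.
|(Parcel A ∪ Parcel B) ∩ Parcel C| = 6.
|(Parcel A ∪ Parcel B) ∖ Parcel C| = 33 − 6 = 27.00.

27.00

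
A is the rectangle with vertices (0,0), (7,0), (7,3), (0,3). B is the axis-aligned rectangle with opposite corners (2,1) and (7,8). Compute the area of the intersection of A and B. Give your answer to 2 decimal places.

|A∩B|: x∈[2,7], y∈[1,3] → 5·2 = 10.

10.00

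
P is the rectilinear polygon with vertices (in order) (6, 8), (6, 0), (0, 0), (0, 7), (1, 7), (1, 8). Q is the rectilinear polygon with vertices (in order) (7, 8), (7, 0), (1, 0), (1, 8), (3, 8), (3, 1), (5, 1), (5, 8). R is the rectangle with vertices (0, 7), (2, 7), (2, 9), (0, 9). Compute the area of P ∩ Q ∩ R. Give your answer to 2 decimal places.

1.00

The intersection is the polygon with vertices (1,8), (2,8), (2,7), (1,7).
By the shoelace formula its area is 1.00.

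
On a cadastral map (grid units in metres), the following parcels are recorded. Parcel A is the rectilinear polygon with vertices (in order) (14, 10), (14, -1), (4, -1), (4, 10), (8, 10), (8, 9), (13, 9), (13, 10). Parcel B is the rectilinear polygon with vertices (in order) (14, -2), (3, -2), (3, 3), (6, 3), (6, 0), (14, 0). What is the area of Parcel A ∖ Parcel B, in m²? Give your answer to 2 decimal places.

89.00

|Parcel A| = 105, |Parcel A∩Parcel B| = 16.
|Parcel A ∖ Parcel B| = |Parcel A| − |Parcel A∩Parcel B| = 105 − 16 = 89.00.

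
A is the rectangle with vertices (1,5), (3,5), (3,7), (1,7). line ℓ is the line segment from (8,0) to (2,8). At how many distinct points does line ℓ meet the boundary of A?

The segment meets the boundary at (2.75,7), (3,6.667).

2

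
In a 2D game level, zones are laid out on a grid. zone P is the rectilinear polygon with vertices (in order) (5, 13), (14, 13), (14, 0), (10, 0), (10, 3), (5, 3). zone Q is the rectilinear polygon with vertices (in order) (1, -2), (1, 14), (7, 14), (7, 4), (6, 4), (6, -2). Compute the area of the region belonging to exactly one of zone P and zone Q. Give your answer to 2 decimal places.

154.00

|zone P| = 102, |zone Q| = 90, |zone P∩zone Q| = 19.
|zone P △ zone Q| = |zone P| + |zone Q| − 2·|zone P∩zone Q| = 102 + 90 − 38 = 154.00.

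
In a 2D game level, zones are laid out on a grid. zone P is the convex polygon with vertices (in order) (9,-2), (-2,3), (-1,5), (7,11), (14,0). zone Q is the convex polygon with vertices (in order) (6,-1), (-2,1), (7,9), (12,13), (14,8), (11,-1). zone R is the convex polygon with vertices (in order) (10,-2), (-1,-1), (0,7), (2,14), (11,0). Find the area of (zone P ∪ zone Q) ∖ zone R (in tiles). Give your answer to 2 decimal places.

|zone P ∪ zone Q| = 145.4547.
|(zone P ∪ zone Q) ∩ zone R| = 76.8982.
|(zone P ∪ zone Q) ∖ zone R| = 145.4547 − 76.8982 = 68.56.

68.56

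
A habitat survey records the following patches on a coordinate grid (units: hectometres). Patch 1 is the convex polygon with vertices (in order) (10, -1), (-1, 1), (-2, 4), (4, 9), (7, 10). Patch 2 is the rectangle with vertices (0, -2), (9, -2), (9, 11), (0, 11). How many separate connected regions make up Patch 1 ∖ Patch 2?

2

Patch 1 ∖ Patch 2 splits into 2 disjoint pieces (area 1.7424, area 6.2576).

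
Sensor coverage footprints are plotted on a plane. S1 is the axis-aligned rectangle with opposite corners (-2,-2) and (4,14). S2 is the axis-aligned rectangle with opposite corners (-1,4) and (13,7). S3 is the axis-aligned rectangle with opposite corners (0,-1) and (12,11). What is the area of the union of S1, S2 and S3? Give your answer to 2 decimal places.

195.00

By inclusion–exclusion:
Individual areas: |S1| = 96, |S2| = 42, |S3| = 144.
|S1∩S2|: x∈[-1,4], y∈[4,7] → 5·3 = 15.
|S1∩S3|: x∈[0,4], y∈[-1,11] → 4·12 = 48.
|S2∩S3|: x∈[0,12], y∈[4,7] → 12·3 = 36.
|S1∩S2∩S3| = 12.
|S1 ∪ S2 ∪ S3| = 282 − 99 + 12 = 195.00.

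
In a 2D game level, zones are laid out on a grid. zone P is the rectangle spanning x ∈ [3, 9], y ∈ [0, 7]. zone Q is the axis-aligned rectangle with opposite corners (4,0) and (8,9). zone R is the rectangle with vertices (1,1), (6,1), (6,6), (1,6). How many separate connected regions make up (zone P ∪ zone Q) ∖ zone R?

1

(zone P ∪ zone Q) ∖ zone R is a single connected region.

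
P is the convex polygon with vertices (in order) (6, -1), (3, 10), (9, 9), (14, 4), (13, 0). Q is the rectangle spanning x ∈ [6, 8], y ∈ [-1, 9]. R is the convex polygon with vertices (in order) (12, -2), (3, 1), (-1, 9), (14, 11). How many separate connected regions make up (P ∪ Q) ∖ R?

(P ∪ Q) ∖ R splits into 3 disjoint pieces (area 0.3343, area 4.076, area 1.4857).

3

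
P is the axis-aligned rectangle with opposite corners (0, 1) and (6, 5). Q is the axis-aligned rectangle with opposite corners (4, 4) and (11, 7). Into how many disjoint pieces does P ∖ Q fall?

1

P ∖ Q is a single connected region.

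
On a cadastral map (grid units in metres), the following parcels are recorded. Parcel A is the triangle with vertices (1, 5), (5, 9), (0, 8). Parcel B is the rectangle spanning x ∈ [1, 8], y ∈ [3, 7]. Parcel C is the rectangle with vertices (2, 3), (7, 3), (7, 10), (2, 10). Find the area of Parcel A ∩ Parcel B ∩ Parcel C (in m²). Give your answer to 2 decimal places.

The intersection is the polygon with vertices (3,7), (2,6), (2,7).
By the shoelace formula its area is 0.50.

0.50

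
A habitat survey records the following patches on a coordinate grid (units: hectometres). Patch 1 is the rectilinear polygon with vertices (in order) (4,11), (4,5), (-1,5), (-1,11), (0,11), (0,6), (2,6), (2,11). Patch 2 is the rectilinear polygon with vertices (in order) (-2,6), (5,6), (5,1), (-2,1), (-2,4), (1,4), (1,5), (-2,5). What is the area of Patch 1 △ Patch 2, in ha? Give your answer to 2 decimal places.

|Patch 1| = 20, |Patch 2| = 32, |Patch 1∩Patch 2| = 5.
|Patch 1 △ Patch 2| = |Patch 1| + |Patch 2| − 2·|Patch 1∩Patch 2| = 20 + 32 − 10 = 42.00.

42.00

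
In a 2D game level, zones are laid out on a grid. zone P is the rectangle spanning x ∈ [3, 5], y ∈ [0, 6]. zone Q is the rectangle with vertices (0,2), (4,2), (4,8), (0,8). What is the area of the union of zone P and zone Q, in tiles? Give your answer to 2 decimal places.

By inclusion–exclusion:
Individual areas: |zone P| = 12, |zone Q| = 24.
|zone P∩zone Q|: x∈[3,4], y∈[2,6] → 1·4 = 4.
|zone P ∪ zone Q| = 36 − 4 = 32.00.

32.00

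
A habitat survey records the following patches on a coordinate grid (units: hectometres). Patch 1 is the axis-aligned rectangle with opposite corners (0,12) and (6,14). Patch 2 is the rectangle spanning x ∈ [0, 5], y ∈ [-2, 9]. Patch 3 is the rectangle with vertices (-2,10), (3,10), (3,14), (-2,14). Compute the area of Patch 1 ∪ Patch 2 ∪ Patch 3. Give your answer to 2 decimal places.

81.00

By inclusion–exclusion:
Individual areas: |Patch 1| = 12, |Patch 2| = 55, |Patch 3| = 20.
|Patch 1∩Patch 2| = 0 (no overlap).
|Patch 1∩Patch 3|: x∈[0,3], y∈[12,14] → 3·2 = 6.
|Patch 2∩Patch 3| = 0 (no overlap).
|Patch 1∩Patch 2∩Patch 3| = 0.
|Patch 1 ∪ Patch 2 ∪ Patch 3| = 87 − 6 + 0 = 81.00.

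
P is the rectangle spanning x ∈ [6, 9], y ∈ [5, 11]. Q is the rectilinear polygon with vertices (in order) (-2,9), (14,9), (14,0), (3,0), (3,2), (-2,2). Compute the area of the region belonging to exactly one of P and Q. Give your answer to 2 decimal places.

|P| = 18, |Q| = 134, |P∩Q| = 12.
|P △ Q| = |P| + |Q| − 2·|P∩Q| = 18 + 134 − 24 = 128.00.

128.00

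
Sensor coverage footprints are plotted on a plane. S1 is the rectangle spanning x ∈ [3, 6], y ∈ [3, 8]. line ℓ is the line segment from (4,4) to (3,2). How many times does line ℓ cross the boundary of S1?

The segment meets the boundary at (3.5,3).

1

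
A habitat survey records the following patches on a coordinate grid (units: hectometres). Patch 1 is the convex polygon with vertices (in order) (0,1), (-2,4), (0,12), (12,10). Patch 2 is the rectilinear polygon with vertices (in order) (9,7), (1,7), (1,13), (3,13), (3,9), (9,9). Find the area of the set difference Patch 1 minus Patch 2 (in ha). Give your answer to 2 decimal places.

56.04

|Patch 1| = 77, |Patch 1∩Patch 2| = 20.9583.
|Patch 1 ∖ Patch 2| = |Patch 1| − |Patch 1∩Patch 2| = 77 − 20.9583 = 56.04.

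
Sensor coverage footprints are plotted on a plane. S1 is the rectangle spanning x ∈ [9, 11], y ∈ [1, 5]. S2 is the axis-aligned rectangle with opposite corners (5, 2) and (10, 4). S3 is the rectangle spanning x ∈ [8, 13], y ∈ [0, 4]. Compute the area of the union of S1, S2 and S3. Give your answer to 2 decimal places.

By inclusion–exclusion:
Individual areas: |S1| = 8, |S2| = 10, |S3| = 20.
|S1∩S2|: x∈[9,10], y∈[2,4] → 1·2 = 2.
|S1∩S3|: x∈[9,11], y∈[1,4] → 2·3 = 6.
|S2∩S3|: x∈[8,10], y∈[2,4] → 2·2 = 4.
|S1∩S2∩S3| = 2.
|S1 ∪ S2 ∪ S3| = 38 − 12 + 2 = 28.00.

28.00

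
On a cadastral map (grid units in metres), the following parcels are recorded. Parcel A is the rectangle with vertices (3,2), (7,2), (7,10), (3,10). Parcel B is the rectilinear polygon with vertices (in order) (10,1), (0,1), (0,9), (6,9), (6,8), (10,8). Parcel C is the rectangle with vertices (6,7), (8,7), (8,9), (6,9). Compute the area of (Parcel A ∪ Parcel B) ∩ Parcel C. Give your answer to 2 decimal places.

3.00

The region (Parcel A ∪ Parcel B) ∩ Parcel C is the polygon with vertices (7,8), (8,8), (8,7), (6,7), (6,9), (7,9).
By the shoelace formula its area is 3.00.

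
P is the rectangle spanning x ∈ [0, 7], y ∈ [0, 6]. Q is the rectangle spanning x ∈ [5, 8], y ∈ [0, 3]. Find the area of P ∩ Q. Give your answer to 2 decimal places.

6.00

|P∩Q|: x∈[5,7], y∈[0,3] → 2·3 = 6.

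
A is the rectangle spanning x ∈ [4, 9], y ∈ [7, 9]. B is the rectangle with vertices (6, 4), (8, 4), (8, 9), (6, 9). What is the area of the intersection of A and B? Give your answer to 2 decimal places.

|A∩B|: x∈[6,8], y∈[7,9] → 2·2 = 4.

4.00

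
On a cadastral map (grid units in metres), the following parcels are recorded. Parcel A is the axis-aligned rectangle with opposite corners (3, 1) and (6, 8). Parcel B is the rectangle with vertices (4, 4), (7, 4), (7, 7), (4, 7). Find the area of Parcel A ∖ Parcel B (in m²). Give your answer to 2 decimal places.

|Parcel A∩Parcel B|: x∈[4,6], y∈[4,7] → 2·3 = 6.
|Parcel A| = 21.
|Parcel A ∖ Parcel B| = |Parcel A| − |Parcel A∩Parcel B| = 21 − 6 = 15.00.

15.00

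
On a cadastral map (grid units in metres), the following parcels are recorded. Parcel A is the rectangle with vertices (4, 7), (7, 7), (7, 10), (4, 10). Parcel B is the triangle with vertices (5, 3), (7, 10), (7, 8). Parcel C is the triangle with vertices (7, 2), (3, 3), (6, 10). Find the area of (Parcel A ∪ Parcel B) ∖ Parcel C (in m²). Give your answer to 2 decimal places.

6.56

|Parcel A ∪ Parcel B| = 9.9143.
|(Parcel A ∪ Parcel B) ∩ Parcel C| = 3.3571.
|(Parcel A ∪ Parcel B) ∖ Parcel C| = 9.9143 − 3.3571 = 6.56.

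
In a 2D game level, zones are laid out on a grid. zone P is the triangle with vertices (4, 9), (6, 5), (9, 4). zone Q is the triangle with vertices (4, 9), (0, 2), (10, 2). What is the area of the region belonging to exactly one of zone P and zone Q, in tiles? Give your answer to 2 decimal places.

|zone P| = 5, |zone Q| = 35, |zone P∩zone Q| = 3.3333.
|zone P △ zone Q| = |zone P| + |zone Q| − 2·|zone P∩zone Q| = 5 + 35 − 6.6667 = 33.33.

33.33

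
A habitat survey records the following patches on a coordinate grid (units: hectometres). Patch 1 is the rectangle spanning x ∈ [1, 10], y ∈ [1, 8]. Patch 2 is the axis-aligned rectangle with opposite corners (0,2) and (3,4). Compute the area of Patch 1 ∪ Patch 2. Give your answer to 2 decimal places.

By inclusion–exclusion:
Individual areas: |Patch 1| = 63, |Patch 2| = 6.
|Patch 1∩Patch 2|: x∈[1,3], y∈[2,4] → 2·2 = 4.
|Patch 1 ∪ Patch 2| = 69 − 4 = 65.00.

65.00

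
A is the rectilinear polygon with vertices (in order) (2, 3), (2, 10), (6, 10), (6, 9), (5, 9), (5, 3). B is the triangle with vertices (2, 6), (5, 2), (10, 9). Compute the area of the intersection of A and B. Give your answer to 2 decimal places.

7.31

The intersection is the polygon with vertices (5,3), (4.25,3), (2,6), (5,7.125).
By the shoelace formula its area is 7.31.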